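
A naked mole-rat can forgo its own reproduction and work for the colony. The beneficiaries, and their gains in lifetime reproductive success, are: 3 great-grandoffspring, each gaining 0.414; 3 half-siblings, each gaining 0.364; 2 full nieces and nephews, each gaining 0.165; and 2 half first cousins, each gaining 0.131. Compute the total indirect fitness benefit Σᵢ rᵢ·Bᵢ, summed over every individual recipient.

r to a great-grandoffspring = 0.125 (three parent–offspring links: r = (1/2)^3 = 1/8).
r to a half-sibling = 0.25 (half-sibs share one parent — one path of length 2: r = (1/2)^2 = 1/4).
r to a full niece or nephew = 0.25 (full aunt/uncle↔niece/nephew: two paths of length 3 through the shared grandparent pair: r = 2·(1/2)^3 = 1/4).
r to a half first cousin = 0.0625 (half first cousins share one grandparent — one path of length 4: r = (1/2)^4 = 1/16).
Summing one r·B term per recipient: 3·0.125·0.414 + 3·0.25·0.364 + 2·0.25·0.165 + 2·0.0625·0.131 = 0.527125.

0.527125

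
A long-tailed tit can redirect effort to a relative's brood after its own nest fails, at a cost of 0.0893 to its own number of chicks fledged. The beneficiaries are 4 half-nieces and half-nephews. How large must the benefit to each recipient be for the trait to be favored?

0.1786

r to a half-niece or half-nephew = 0.125 (half-aunt/uncle↔niece/nephew: one path of length 3: r = (1/2)^3 = 1/8).
Hamilton's rule with n recipients of equal r: n·r·B > C, so B > C/(n·r) = 0.0893/(4·0.125) = 0.1786.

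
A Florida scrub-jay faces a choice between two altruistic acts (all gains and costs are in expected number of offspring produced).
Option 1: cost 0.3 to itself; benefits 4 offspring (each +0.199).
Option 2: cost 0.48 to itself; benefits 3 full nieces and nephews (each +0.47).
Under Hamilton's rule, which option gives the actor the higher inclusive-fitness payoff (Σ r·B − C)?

Option 1: r to an offspring = 0.5.
Option 1: Σ r·B − C = (4·0.5·0.199) − 0.3 = 0.098.
Option 2: r to a full niece or nephew = 0.25.
Option 2: Σ r·B − C = (3·0.25·0.47) − 0.48 = -0.1275.
Option 1 has the higher net inclusive-fitness payoff.

Option 1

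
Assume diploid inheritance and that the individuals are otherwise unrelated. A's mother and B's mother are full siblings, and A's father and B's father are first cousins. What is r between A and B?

0.15625

Relatedness sums over independent paths through distinct common ancestors.
A and B are related in two ways: first cousins through their mothers (r = 1/8) and second cousins through their fathers (r = 1/32).
r = 1/8 + 1/32 = 0.15625.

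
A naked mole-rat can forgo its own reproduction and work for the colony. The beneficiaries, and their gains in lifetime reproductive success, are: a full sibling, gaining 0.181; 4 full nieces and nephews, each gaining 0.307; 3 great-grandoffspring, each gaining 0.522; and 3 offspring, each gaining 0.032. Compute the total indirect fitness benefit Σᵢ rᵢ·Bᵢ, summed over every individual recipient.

0.64125

r to a full sibling = 0.5 (full sibs share both parents — two paths of length 2: r = 2·(1/2)^2 = 1/2).
r to a full niece or nephew = 1/4 (full aunt/uncle↔niece/nephew: two paths of length 3 through the shared grandparent pair: r = 2·(1/2)^3 = 1/4).
r to a great-grandoffspring = 1/8 (three parent–offspring links: r = (1/2)^3 = 1/8).
r to an offspring = 1/2 (one parent–offspring link: r = (1/2)^1 = 1/2).
Summing one r·B term per recipient: 1·0.5·0.181 + 4·0.25·0.307 + 3·0.125·0.522 + 3·0.5·0.032 = 0.64125.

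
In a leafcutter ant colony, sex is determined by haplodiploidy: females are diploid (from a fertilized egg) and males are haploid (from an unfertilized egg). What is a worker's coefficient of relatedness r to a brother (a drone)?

Her haploid brother carries none of their father's genes and a random half of their mother's genome; that half matches the maternal half of her own genome with probability 1/2: r = 1/2 · 1/2 = 1/4.

0.25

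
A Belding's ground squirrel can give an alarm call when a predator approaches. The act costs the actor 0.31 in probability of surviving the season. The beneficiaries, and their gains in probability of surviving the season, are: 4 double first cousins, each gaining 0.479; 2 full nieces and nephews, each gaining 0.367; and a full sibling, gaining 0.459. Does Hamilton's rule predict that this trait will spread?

Hamilton's rule: the trait is favored when the sum of r·B over every recipient exceeds the actor's cost C.
r to a double first cousin = 0.25 (double first cousins share both grandparent pairs — four paths of length 4: r = 4·(1/2)^4 = 1/4).
r to a full niece or nephew = 0.25 (full aunt/uncle↔niece/nephew: two paths of length 3 through the shared grandparent pair: r = 2·(1/2)^3 = 1/4).
r to a full sibling = 0.5 (full sibs share both parents — two paths of length 2: r = 2·(1/2)^2 = 1/2).
Summing one r·B term per recipient: 4·0.25·0.479 + 2·0.25·0.367 + 1·0.5·0.459 = 0.892.
0.892 > 0.31: the indirect benefit exceeds the cost.

Yes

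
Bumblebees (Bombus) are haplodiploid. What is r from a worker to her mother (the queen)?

One meiotic link between diploid queen and diploid daughter: r = 1/2.

0.5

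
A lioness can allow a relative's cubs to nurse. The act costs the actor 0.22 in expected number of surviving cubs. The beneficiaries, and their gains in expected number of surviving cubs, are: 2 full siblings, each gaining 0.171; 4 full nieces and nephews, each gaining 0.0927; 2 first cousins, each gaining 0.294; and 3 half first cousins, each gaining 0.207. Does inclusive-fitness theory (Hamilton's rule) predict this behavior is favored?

Hamilton's rule: the trait is favored when the sum of r·B over every recipient exceeds the actor's cost C.
r to a full sibling = 1/2 (full sibs share both parents — two paths of length 2: r = 2·(1/2)^2 = 1/2).
r to a full niece or nephew = 0.25 (full aunt/uncle↔niece/nephew: two paths of length 3 through the shared grandparent pair: r = 2·(1/2)^3 = 1/4).
r to a first cousin = 1/8 (first cousins share one grandparent pair — two paths of length 4: r = 2·(1/2)^4 = 1/8).
r to a half first cousin = 0.0625 (half first cousins share one grandparent — one path of length 4: r = (1/2)^4 = 1/16).
Summing one r·B term per recipient: 2·0.5·0.171 + 4·0.25·0.0927 + 2·0.125·0.294 + 3·0.0625·0.207 = 0.3760125.
0.3760125 > 0.22: the indirect benefit exceeds the cost.

Yes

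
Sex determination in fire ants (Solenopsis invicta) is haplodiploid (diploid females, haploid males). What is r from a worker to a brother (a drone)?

Her haploid brother carries none of their father's genes and a random half of their mother's genome; that half matches the maternal half of her own genome with probability 1/2: r = 1/2 · 1/2 = 1/4.

0.25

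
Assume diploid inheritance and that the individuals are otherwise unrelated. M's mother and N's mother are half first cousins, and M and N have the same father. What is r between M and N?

0.265625

With two independent routes of shared ancestry, r is the sum of the two contributions.
M and N are related in two ways: half second cousins through their mothers (r = 1/64) and half-sibs through their shared father (r = 1/4).
r = 1/64 + 1/4 = 17/64 = 0.265625.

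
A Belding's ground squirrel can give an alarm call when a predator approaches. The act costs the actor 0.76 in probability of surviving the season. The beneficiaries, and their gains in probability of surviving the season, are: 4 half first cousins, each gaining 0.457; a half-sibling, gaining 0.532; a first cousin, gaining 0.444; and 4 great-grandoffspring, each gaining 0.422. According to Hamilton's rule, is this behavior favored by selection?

Hamilton's rule: the trait is favored when the sum of r·B over every recipient exceeds the actor's cost C.
r to a half first cousin = 0.0625 (half first cousins share one grandparent — one path of length 4: r = (1/2)^4 = 1/16).
r to a half-sibling = 1/4 (half-sibs share one parent — one path of length 2: r = (1/2)^2 = 1/4).
r to a first cousin = 1/8 (first cousins share one grandparent pair — two paths of length 4: r = 2·(1/2)^4 = 1/8).
r to a great-grandoffspring = 0.125 (three parent–offspring links: r = (1/2)^3 = 1/8).
Summing one r·B term per recipient: 4·0.0625·0.457 + 1·0.25·0.532 + 1·0.125·0.444 + 4·0.125·0.422 = 0.51375.
0.51375 < 0.76: the indirect benefit is less than the cost.

No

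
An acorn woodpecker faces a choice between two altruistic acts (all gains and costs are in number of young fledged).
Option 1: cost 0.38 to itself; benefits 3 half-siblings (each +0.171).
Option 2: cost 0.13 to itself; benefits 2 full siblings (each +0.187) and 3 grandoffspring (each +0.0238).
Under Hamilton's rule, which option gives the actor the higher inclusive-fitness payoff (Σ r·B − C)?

Option 2

Option 1: r to a half-sibling = 0.25.
Option 1: Σ r·B − C = (3·0.25·0.171) − 0.38 = -0.25175.
Option 2: r to a full sibling = 0.5.
Option 2: r to a grandoffspring = 0.25.
Option 2: Σ r·B − C = (2·0.5·0.187 + 3·0.25·0.0238) − 0.13 = 0.07485.
Option 2 has the higher net inclusive-fitness payoff.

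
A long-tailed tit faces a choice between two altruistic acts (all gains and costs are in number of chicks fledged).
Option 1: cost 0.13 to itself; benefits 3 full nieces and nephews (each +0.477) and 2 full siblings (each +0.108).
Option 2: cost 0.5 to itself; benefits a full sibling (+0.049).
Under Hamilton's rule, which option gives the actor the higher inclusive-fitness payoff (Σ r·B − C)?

Option 1

Option 1: r to a full niece or nephew = 0.25.
Option 1: r to a full sibling = 0.5.
Option 1: Σ r·B − C = (3·0.25·0.477 + 2·0.5·0.108) − 0.13 = 0.33575.
Option 2: r to a full sibling = 0.5.
Option 2: Σ r·B − C = (1·0.5·0.049) − 0.5 = -0.4755.
Option 1 has the higher net inclusive-fitness payoff.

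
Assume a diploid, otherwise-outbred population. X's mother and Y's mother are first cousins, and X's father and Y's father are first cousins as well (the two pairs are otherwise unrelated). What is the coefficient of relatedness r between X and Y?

0.0625

Wright's path rule: contributions from independent ancestry routes add.
X and Y are related in two ways: second cousins through their mothers (r = 1/32) and second cousins through their fathers (r = 1/32).
r = 1/32 + 1/32 = 1/16 = 0.0625.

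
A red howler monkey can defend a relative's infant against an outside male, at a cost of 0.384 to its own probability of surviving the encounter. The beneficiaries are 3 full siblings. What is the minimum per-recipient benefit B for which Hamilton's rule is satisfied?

r to a full sibling = 1/2 (full sibs share both parents — two paths of length 2: r = 2·(1/2)^2 = 1/2).
Hamilton's rule with n recipients of equal r: n·r·B > C, so B > C/(n·r) = 0.384/(3·0.5) = 0.256.

0.256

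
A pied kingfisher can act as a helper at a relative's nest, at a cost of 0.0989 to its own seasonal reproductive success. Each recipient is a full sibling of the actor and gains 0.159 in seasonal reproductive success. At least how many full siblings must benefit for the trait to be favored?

2

r to a full sibling = 0.5 (full sibs share both parents — two paths of length 2: r = 2·(1/2)^2 = 1/2).
Hamilton's rule: n·r·B > C  ⇒  n > C/(r·B) = 0.0989/(0.5·0.159) = 1.244.
The smallest integer exceeding 1.244 is 2.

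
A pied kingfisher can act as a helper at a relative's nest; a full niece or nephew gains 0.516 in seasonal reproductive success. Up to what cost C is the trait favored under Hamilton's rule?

r to a full niece or nephew = 0.25 (full aunt/uncle↔niece/nephew: two paths of length 3 through the shared grandparent pair: r = 2·(1/2)^3 = 1/4).
Hamilton's rule: n·r·B > C, so the trait is favored while C < n·r·B = 1·0.25·0.516 = 0.129.

0.129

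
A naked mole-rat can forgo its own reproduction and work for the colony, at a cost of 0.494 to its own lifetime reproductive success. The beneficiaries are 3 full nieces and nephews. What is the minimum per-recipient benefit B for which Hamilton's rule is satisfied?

r to a full niece or nephew = 0.25 (full aunt/uncle↔niece/nephew: two paths of length 3 through the shared grandparent pair: r = 2·(1/2)^3 = 1/4).
Hamilton's rule with n recipients of equal r: n·r·B > C, so B > C/(n·r) = 0.494/(3·0.25) = 0.6587.

0.6587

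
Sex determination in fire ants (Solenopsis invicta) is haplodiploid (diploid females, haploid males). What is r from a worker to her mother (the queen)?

0.5

One meiotic link between diploid queen and diploid daughter: r = 1/2.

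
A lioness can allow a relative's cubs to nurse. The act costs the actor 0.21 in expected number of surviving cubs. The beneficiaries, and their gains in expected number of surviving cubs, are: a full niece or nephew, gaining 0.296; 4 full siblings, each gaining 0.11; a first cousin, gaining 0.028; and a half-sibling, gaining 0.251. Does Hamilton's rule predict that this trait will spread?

Yes

Hamilton's rule: the trait is favored when the sum of r·B over every recipient exceeds the actor's cost C.
r to a full niece or nephew = 1/4 (full aunt/uncle↔niece/nephew: two paths of length 3 through the shared grandparent pair: r = 2·(1/2)^3 = 1/4).
r to a full sibling = 1/2 (full sibs share both parents — two paths of length 2: r = 2·(1/2)^2 = 1/2).
r to a first cousin = 1/8 (first cousins share one grandparent pair — two paths of length 4: r = 2·(1/2)^4 = 1/8).
r to a half-sibling = 1/4 (half-sibs share one parent — one path of length 2: r = (1/2)^2 = 1/4).
Summing one r·B term per recipient: 1·0.25·0.296 + 4·0.5·0.11 + 1·0.125·0.028 + 1·0.25·0.251 = 0.36025.
0.36025 > 0.21: the indirect benefit exceeds the cost.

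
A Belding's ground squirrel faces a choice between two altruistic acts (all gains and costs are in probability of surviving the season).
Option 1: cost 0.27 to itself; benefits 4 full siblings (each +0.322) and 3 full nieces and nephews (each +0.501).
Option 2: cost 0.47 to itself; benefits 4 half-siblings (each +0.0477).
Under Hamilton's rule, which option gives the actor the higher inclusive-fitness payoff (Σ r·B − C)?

Option 1

Option 1: r to a full sibling = 0.5.
Option 1: r to a full niece or nephew = 0.25.
Option 1: Σ r·B − C = (4·0.5·0.322 + 3·0.25·0.501) − 0.27 = 0.74975.
Option 2: r to a half-sibling = 0.25.
Option 2: Σ r·B − C = (4·0.25·0.0477) − 0.47 = -0.4223.
Option 1 has the higher net inclusive-fitness payoff.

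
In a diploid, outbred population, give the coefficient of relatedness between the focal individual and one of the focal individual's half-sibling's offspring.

0.125

Each parent–offspring link contributes a factor of 1/2, and independent paths through distinct common ancestors add.
Half-aunt/uncle↔niece/nephew: one path of length 3: r = (1/2)^3 = 1/8.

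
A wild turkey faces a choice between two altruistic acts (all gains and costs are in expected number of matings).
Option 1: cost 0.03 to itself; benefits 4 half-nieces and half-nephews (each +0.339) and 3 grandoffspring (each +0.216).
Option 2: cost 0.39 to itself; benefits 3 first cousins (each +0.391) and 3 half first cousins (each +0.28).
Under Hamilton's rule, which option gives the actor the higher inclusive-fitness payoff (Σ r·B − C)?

Option 1

Option 1: r to a half-niece or half-nephew = 0.125.
Option 1: r to a grandoffspring = 0.25.
Option 1: Σ r·B − C = (4·0.125·0.339 + 3·0.25·0.216) − 0.03 = 0.3015.
Option 2: r to a first cousin = 0.125.
Option 2: r to a half first cousin = 0.0625.
Option 2: Σ r·B − C = (3·0.125·0.391 + 3·0.0625·0.28) − 0.39 = -0.190875.
Option 1 has the higher net inclusive-fitness payoff.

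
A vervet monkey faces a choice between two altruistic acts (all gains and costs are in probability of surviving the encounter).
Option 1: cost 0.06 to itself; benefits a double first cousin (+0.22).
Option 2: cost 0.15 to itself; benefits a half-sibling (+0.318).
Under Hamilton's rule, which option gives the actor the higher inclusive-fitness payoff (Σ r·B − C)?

Option 1: r to a double first cousin = 0.25.
Option 1: Σ r·B − C = (1·0.25·0.22) − 0.06 = -0.005.
Option 2: r to a half-sibling = 0.25.
Option 2: Σ r·B − C = (1·0.25·0.318) − 0.15 = -0.0705.
Option 1 has the higher net inclusive-fitness payoff.

Option 1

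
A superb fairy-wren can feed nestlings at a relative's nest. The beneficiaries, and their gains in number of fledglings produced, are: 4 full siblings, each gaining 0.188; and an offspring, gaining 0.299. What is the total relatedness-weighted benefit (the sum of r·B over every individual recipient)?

r to a full sibling = 1/2 (full sibs share both parents — two paths of length 2: r = 2·(1/2)^2 = 1/2).
r to an offspring = 1/2 (one parent–offspring link: r = (1/2)^1 = 1/2).
Summing one r·B term per recipient: 4·0.5·0.188 + 1·0.5·0.299 = 0.5255.

0.5255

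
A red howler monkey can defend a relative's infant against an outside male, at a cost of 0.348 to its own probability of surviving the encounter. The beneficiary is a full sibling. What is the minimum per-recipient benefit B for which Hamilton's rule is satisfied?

0.696

r to a full sibling = 1/2 (full sibs share both parents — two paths of length 2: r = 2·(1/2)^2 = 1/2).
Hamilton's rule with n recipients of equal r: n·r·B > C, so B > C/(n·r) = 0.348/(1·0.5) = 0.696.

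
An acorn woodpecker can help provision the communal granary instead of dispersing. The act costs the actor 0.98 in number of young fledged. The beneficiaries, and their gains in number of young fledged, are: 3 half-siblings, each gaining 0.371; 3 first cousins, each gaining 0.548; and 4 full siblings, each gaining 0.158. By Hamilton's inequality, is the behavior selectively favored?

No

Hamilton's rule: the trait is favored when the sum of r·B over every recipient exceeds the actor's cost C.
r to a half-sibling = 1/4 (half-sibs share one parent — one path of length 2: r = (1/2)^2 = 1/4).
r to a first cousin = 1/8 (first cousins share one grandparent pair — two paths of length 4: r = 2·(1/2)^4 = 1/8).
r to a full sibling = 0.5 (full sibs share both parents — two paths of length 2: r = 2·(1/2)^2 = 1/2).
Summing one r·B term per recipient: 3·0.25·0.371 + 3·0.125·0.548 + 4·0.5·0.158 = 0.79975.
0.79975 < 0.98: the indirect benefit is less than the cost.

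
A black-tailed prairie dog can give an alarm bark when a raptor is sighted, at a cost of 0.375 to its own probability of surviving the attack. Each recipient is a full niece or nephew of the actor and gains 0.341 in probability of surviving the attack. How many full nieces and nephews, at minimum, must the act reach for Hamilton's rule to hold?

r to a full niece or nephew = 1/4 (full aunt/uncle↔niece/nephew: two paths of length 3 through the shared grandparent pair: r = 2·(1/2)^3 = 1/4).
Hamilton's rule: n·r·B > C  ⇒  n > C/(r·B) = 0.375/(0.25·0.341) = 4.399.
The smallest integer exceeding 4.399 is 5.

5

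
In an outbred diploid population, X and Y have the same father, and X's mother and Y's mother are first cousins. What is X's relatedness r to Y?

0.28125

Wright's path rule: contributions from independent ancestry routes add.
X and Y are related in two ways: half-sibs through their shared father (r = 1/4) and second cousins through their mothers (r = 1/32).
r = 1/4 + 1/32 = 0.28125.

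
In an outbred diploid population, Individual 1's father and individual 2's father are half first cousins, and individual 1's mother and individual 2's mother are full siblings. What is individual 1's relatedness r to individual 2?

Independent pedigree routes through distinct common ancestors add.
Individual 1 and individual 2 are related in two ways: half second cousins through their fathers (r = 1/64) and first cousins through their mothers (r = 1/8).
r = 1/64 + 1/8 = 9/64 = 0.140625.

0.140625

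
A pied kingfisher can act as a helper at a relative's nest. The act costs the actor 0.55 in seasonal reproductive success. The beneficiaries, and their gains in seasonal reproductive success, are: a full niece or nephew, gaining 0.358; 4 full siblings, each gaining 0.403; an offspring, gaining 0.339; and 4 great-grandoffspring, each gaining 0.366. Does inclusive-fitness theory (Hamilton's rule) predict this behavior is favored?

Yes

Hamilton's rule: the trait is favored when the sum of r·B over every recipient exceeds the actor's cost C.
r to a full niece or nephew = 1/4 (full aunt/uncle↔niece/nephew: two paths of length 3 through the shared grandparent pair: r = 2·(1/2)^3 = 1/4).
r to a full sibling = 1/2 (full sibs share both parents — two paths of length 2: r = 2·(1/2)^2 = 1/2).
r to an offspring = 0.5 (one parent–offspring link: r = (1/2)^1 = 1/2).
r to a great-grandoffspring = 1/8 (three parent–offspring links: r = (1/2)^3 = 1/8).
Summing one r·B term per recipient: 1·0.25·0.358 + 4·0.5·0.403 + 1·0.5·0.339 + 4·0.125·0.366 = 1.248.
1.248 > 0.55: the indirect benefit exceeds the cost.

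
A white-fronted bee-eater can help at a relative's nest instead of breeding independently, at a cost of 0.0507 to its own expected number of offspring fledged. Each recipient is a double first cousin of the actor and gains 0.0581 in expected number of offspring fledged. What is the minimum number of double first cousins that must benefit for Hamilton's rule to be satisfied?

4

r to a double first cousin = 1/4 (double first cousins share both grandparent pairs — four paths of length 4: r = 4·(1/2)^4 = 1/4).
Hamilton's rule: n·r·B > C  ⇒  n > C/(r·B) = 0.0507/(0.25·0.0581) = 3.491.
The smallest integer exceeding 3.491 is 4.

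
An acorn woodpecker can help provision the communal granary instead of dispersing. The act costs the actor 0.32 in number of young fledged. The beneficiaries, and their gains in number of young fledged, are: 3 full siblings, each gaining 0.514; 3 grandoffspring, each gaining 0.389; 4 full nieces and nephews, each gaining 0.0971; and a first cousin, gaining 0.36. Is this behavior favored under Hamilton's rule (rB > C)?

Yes

Hamilton's rule: the trait is favored when the sum of r·B over every recipient exceeds the actor's cost C.
r to a full sibling = 0.5 (full sibs share both parents — two paths of length 2: r = 2·(1/2)^2 = 1/2).
r to a grandoffspring = 0.25 (two parent–offspring links: r = (1/2)^2 = 1/4).
r to a full niece or nephew = 1/4 (full aunt/uncle↔niece/nephew: two paths of length 3 through the shared grandparent pair: r = 2·(1/2)^3 = 1/4).
r to a first cousin = 1/8 (first cousins share one grandparent pair — two paths of length 4: r = 2·(1/2)^4 = 1/8).
Summing one r·B term per recipient: 3·0.5·0.514 + 3·0.25·0.389 + 4·0.25·0.0971 + 1·0.125·0.36 = 1.20485.
1.20485 > 0.32: the indirect benefit exceeds the cost.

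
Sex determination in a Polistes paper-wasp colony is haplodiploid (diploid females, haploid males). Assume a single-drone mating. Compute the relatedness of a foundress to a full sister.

Haplodiploid full sisters inherit their father's entire haploid genome identically (contributing 1/2) and on average half of their mother's contribution (1/2 · 1/2 = 1/4); r = 1/2 + 1/4 = 3/4.

0.75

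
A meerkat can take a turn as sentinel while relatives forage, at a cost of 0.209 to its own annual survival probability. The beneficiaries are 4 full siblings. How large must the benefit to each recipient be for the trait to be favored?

0.1045

r to a full sibling = 0.5 (full sibs share both parents — two paths of length 2: r = 2·(1/2)^2 = 1/2).
Hamilton's rule with n recipients of equal r: n·r·B > C, so B > C/(n·r) = 0.209/(4·0.5) = 0.1045.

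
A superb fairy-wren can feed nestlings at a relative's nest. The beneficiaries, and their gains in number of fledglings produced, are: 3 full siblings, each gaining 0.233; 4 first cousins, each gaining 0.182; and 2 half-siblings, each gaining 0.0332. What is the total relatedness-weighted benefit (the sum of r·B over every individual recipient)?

r to a full sibling = 0.5 (full sibs share both parents — two paths of length 2: r = 2·(1/2)^2 = 1/2).
r to a first cousin = 0.125 (first cousins share one grandparent pair — two paths of length 4: r = 2·(1/2)^4 = 1/8).
r to a half-sibling = 0.25 (half-sibs share one parent — one path of length 2: r = (1/2)^2 = 1/4).
Summing one r·B term per recipient: 3·0.5·0.233 + 4·0.125·0.182 + 2·0.25·0.0332 = 0.4571.

0.4571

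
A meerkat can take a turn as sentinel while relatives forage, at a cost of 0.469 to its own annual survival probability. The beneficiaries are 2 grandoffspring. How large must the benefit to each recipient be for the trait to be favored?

r to a grandoffspring = 0.25 (two parent–offspring links: r = (1/2)^2 = 1/4).
Hamilton's rule with n recipients of equal r: n·r·B > C, so B > C/(n·r) = 0.469/(2·0.25) = 0.938.

0.938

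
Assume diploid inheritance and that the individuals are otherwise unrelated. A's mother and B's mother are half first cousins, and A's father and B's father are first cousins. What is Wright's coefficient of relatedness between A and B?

0.046875

With two independent routes of shared ancestry, r is the sum of the two contributions.
A and B are related in two ways: half second cousins through their mothers (r = 1/64) and second cousins through their fathers (r = 1/32).
r = 1/64 + 1/32 = 0.046875.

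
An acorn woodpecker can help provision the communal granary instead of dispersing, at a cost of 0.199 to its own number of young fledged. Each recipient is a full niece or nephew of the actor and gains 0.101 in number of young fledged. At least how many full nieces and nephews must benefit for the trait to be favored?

8

r to a full niece or nephew = 0.25 (full aunt/uncle↔niece/nephew: two paths of length 3 through the shared grandparent pair: r = 2·(1/2)^3 = 1/4).
Hamilton's rule: n·r·B > C  ⇒  n > C/(r·B) = 0.199/(0.25·0.101) = 7.881.
The smallest integer exceeding 7.881 is 8.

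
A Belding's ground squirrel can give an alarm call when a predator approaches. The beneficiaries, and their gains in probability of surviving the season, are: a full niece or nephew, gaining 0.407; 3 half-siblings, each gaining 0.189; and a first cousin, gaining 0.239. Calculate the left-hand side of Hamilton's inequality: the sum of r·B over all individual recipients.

r to a full niece or nephew = 1/4 (full aunt/uncle↔niece/nephew: two paths of length 3 through the shared grandparent pair: r = 2·(1/2)^3 = 1/4).
r to a half-sibling = 1/4 (half-sibs share one parent — one path of length 2: r = (1/2)^2 = 1/4).
r to a first cousin = 0.125 (first cousins share one grandparent pair — two paths of length 4: r = 2·(1/2)^4 = 1/8).
Summing one r·B term per recipient: 1·0.25·0.407 + 3·0.25·0.189 + 1·0.125·0.239 = 0.273375.

0.273375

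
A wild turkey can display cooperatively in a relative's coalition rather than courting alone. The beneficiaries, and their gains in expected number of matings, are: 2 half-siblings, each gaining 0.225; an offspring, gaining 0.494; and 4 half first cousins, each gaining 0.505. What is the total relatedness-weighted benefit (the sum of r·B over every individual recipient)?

r to a half-sibling = 1/4 (half-sibs share one parent — one path of length 2: r = (1/2)^2 = 1/4).
r to an offspring = 0.5 (one parent–offspring link: r = (1/2)^1 = 1/2).
r to a half first cousin = 0.0625 (half first cousins share one grandparent — one path of length 4: r = (1/2)^4 = 1/16).
Summing one r·B term per recipient: 2·0.25·0.225 + 1·0.5·0.494 + 4·0.0625·0.505 = 0.48575.

0.48575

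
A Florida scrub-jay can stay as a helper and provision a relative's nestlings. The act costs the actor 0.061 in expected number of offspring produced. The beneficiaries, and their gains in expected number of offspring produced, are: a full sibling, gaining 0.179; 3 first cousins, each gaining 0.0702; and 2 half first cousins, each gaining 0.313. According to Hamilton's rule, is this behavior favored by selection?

Hamilton's rule: the trait is favored when the sum of r·B over every recipient exceeds the actor's cost C.
r to a full sibling = 0.5 (full sibs share both parents — two paths of length 2: r = 2·(1/2)^2 = 1/2).
r to a first cousin = 1/8 (first cousins share one grandparent pair — two paths of length 4: r = 2·(1/2)^4 = 1/8).
r to a half first cousin = 1/16 (half first cousins share one grandparent — one path of length 4: r = (1/2)^4 = 1/16).
Summing one r·B term per recipient: 1·0.5·0.179 + 3·0.125·0.0702 + 2·0.0625·0.313 = 0.15495.
0.15495 > 0.061: the indirect benefit exceeds the cost.

Yes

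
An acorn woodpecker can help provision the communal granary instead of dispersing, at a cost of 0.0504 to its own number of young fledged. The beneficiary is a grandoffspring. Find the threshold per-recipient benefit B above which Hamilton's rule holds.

0.2016

r to a grandoffspring = 0.25 (two parent–offspring links: r = (1/2)^2 = 1/4).
Hamilton's rule with n recipients of equal r: n·r·B > C, so B > C/(n·r) = 0.0504/(1·0.25) = 0.2016.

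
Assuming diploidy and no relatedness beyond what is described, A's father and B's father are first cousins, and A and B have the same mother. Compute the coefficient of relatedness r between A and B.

With two independent routes of shared ancestry, r is the sum of the two contributions.
A and B are related in two ways: second cousins through their fathers (r = 1/32) and half-sibs through their shared mother (r = 1/4).
r = 1/32 + 1/4 = 9/32 = 0.28125.

0.28125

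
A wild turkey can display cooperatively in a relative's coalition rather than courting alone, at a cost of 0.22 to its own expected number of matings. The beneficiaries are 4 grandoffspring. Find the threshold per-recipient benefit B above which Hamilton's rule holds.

0.22

r to a grandoffspring = 0.25 (two parent–offspring links: r = (1/2)^2 = 1/4).
Hamilton's rule with n recipients of equal r: n·r·B > C, so B > C/(n·r) = 0.22/(4·0.25) = 0.22.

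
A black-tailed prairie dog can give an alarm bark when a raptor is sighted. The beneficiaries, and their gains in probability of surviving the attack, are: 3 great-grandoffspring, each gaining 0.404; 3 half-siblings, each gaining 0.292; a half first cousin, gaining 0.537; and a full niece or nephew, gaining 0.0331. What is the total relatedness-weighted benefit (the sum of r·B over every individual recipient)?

r to a great-grandoffspring = 1/8 (three parent–offspring links: r = (1/2)^3 = 1/8).
r to a half-sibling = 0.25 (half-sibs share one parent — one path of length 2: r = (1/2)^2 = 1/4).
r to a half first cousin = 0.0625 (half first cousins share one grandparent — one path of length 4: r = (1/2)^4 = 1/16).
r to a full niece or nephew = 1/4 (full aunt/uncle↔niece/nephew: two paths of length 3 through the shared grandparent pair: r = 2·(1/2)^3 = 1/4).
Summing one r·B term per recipient: 3·0.125·0.404 + 3·0.25·0.292 + 1·0.0625·0.537 + 1·0.25·0.0331 = 0.4123375.

0.4123375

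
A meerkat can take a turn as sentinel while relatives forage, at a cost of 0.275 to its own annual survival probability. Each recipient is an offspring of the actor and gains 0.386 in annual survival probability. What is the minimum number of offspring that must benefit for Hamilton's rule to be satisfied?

2

r to an offspring = 1/2 (one parent–offspring link: r = (1/2)^1 = 1/2).
Hamilton's rule: n·r·B > C  ⇒  n > C/(r·B) = 0.275/(0.5·0.386) = 1.425.
The smallest integer exceeding 1.425 is 2.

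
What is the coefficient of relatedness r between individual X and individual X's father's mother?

0.25

Each parent–offspring link contributes a factor of 1/2, and independent paths through distinct common ancestors add.
Two parent–offspring links: r = (1/2)^2 = 1/4.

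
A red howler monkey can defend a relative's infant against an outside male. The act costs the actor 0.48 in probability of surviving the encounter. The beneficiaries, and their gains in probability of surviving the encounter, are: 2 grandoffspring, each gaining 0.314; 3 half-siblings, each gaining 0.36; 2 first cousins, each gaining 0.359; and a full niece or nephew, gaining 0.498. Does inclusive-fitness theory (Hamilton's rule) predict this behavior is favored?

Yes

Hamilton's rule: the trait is favored when the sum of r·B over every recipient exceeds the actor's cost C.
r to a grandoffspring = 0.25 (two parent–offspring links: r = (1/2)^2 = 1/4).
r to a half-sibling = 1/4 (half-sibs share one parent — one path of length 2: r = (1/2)^2 = 1/4).
r to a first cousin = 1/8 (first cousins share one grandparent pair — two paths of length 4: r = 2·(1/2)^4 = 1/8).
r to a full niece or nephew = 0.25 (full aunt/uncle↔niece/nephew: two paths of length 3 through the shared grandparent pair: r = 2·(1/2)^3 = 1/4).
Summing one r·B term per recipient: 2·0.25·0.314 + 3·0.25·0.36 + 2·0.125·0.359 + 1·0.25·0.498 = 0.64125.
0.64125 > 0.48: the indirect benefit exceeds the cost.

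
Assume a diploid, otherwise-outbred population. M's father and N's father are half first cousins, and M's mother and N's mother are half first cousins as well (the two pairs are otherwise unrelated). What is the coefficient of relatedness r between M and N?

Relatedness sums over independent paths through distinct common ancestors.
M and N are related in two ways: half second cousins through their fathers (r = 1/64) and half second cousins through their mothers (r = 1/64).
r = 1/64 + 1/64 = 1/32 = 0.03125.

0.03125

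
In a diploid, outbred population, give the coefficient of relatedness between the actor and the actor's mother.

0.5

Each parent–offspring link contributes a factor of 1/2, and independent paths through distinct common ancestors add.
One parent–offspring link: r = (1/2)^1 = 1/2.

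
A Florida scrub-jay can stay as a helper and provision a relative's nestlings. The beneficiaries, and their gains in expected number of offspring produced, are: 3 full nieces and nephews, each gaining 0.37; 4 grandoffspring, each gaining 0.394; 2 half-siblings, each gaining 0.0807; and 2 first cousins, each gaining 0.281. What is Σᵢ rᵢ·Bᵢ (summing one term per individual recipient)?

r to a full niece or nephew = 1/4 (full aunt/uncle↔niece/nephew: two paths of length 3 through the shared grandparent pair: r = 2·(1/2)^3 = 1/4).
r to a grandoffspring = 0.25 (two parent–offspring links: r = (1/2)^2 = 1/4).
r to a half-sibling = 1/4 (half-sibs share one parent — one path of length 2: r = (1/2)^2 = 1/4).
r to a first cousin = 1/8 (first cousins share one grandparent pair — two paths of length 4: r = 2·(1/2)^4 = 1/8).
Summing one r·B term per recipient: 3·0.25·0.37 + 4·0.25·0.394 + 2·0.25·0.0807 + 2·0.125·0.281 = 0.7821.

0.7821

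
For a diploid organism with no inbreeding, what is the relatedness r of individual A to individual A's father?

0.5

Each parent–offspring link contributes a factor of 1/2, and independent paths through distinct common ancestors add.
One parent–offspring link: r = (1/2)^1 = 1/2.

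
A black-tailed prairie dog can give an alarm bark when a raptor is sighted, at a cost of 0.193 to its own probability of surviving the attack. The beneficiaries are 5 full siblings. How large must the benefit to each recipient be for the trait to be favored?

0.0772

r to a full sibling = 1/2 (full sibs share both parents — two paths of length 2: r = 2·(1/2)^2 = 1/2).
Hamilton's rule with n recipients of equal r: n·r·B > C, so B > C/(n·r) = 0.193/(5·0.5) = 0.0772.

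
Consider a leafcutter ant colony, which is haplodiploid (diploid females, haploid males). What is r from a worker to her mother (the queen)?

0.5

One meiotic link between diploid queen and diploid daughter: r = 1/2.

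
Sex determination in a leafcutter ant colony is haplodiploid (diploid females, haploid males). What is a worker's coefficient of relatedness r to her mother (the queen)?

0.5

One meiotic link between diploid queen and diploid daughter: r = 1/2.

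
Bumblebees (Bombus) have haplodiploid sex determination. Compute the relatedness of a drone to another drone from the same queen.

0.5

Haploid brothers each carry a random half of the queen's diploid genome, so on average they share half: r = 1/2.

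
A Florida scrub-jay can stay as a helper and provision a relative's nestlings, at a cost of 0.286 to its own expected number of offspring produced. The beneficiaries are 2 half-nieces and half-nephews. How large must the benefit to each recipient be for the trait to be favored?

1.144

r to a half-niece or half-nephew = 0.125 (half-aunt/uncle↔niece/nephew: one path of length 3: r = (1/2)^3 = 1/8).
Hamilton's rule with n recipients of equal r: n·r·B > C, so B > C/(n·r) = 0.286/(2·0.125) = 1.144.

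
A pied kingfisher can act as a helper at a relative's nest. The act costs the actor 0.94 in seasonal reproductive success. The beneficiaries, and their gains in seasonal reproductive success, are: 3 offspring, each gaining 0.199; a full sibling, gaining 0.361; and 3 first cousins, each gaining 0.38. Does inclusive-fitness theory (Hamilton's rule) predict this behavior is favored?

Hamilton's rule: the trait is favored when the sum of r·B over every recipient exceeds the actor's cost C.
r to an offspring = 1/2 (one parent–offspring link: r = (1/2)^1 = 1/2).
r to a full sibling = 1/2 (full sibs share both parents — two paths of length 2: r = 2·(1/2)^2 = 1/2).
r to a first cousin = 0.125 (first cousins share one grandparent pair — two paths of length 4: r = 2·(1/2)^4 = 1/8).
Summing one r·B term per recipient: 3·0.5·0.199 + 1·0.5·0.361 + 3·0.125·0.38 = 0.6215.
0.6215 < 0.94: the indirect benefit is less than the cost.

No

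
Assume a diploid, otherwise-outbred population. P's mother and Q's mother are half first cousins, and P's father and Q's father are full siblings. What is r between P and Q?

With two independent routes of shared ancestry, r is the sum of the two contributions.
P and Q are related in two ways: half second cousins through their mothers (r = 1/64) and first cousins through their fathers (r = 1/8).
r = 1/64 + 1/8 = 0.140625.

0.140625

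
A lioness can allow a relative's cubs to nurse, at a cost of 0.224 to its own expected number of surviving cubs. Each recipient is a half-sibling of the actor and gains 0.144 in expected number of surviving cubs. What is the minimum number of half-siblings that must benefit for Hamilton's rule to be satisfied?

r to a half-sibling = 0.25 (half-sibs share one parent — one path of length 2: r = (1/2)^2 = 1/4).
Hamilton's rule: n·r·B > C  ⇒  n > C/(r·B) = 0.224/(0.25·0.144) = 6.222.
The smallest integer exceeding 6.222 is 7.

7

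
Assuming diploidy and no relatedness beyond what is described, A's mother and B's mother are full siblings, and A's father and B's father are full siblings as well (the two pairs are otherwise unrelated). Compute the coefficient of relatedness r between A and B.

With two independent routes of shared ancestry, r is the sum of the two contributions.
A and B are related in two ways: first cousins through their mothers (r = 1/8) and first cousins through their fathers (r = 1/8) — i.e. double first cousins.
r = 1/8 + 1/8 = 0.25.

0.25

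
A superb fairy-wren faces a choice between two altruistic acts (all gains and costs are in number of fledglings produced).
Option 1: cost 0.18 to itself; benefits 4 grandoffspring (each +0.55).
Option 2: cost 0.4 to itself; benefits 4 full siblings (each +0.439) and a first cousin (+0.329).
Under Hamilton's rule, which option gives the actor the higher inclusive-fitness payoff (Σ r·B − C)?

Option 2

Option 1: r to a grandoffspring = 0.25.
Option 1: Σ r·B − C = (4·0.25·0.55) − 0.18 = 0.37.
Option 2: r to a full sibling = 0.5.
Option 2: r to a first cousin = 0.125.
Option 2: Σ r·B − C = (4·0.5·0.439 + 1·0.125·0.329) − 0.4 = 0.519125.
Option 2 has the higher net inclusive-fitness payoff.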